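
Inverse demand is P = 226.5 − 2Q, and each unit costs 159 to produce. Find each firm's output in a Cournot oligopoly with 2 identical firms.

q_i = 11.25

In a 2-firm Cournot equilibrium, symmetry and the first-order condition give q = (226.5 − 159)/(6) = 11.25. So Q = 22.5 and P = 181.5.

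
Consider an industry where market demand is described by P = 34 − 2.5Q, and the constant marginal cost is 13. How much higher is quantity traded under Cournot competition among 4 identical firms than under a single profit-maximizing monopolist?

A monopolist chooses Q where MR = MC. MR = 34 − 5Q; setting this equal to 13 gives Q = 4.2 and P = 23.5.
In a 4-firm Cournot equilibrium, symmetry and the first-order condition give q = (34 − 13)/(12.5) = 1.68. So Q = 6.72 and P = 17.2.
Change in quantity traded: 6.72 − 4.2 = 2.52.

Q rises by 2.52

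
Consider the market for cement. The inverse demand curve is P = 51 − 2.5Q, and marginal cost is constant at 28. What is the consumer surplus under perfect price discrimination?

CS = 0

With perfect price discrimination, output is the efficient level Q = 9.2 (where demand meets MC), but every buyer pays their willingness to pay: CS = 0 and PS = total surplus.
CS = 0.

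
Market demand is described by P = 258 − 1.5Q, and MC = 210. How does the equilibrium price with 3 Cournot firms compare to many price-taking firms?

With 3 symmetric Cournot firms, each firm's FOC gives 258 − 6q = 210, so q = 8, Q = 3·8 = 24, and P = 222.
Under competition P = MC = 210, so Q = (258 − 210)/1.5 = 32.

Cournot: P = 222; Competition: P = 210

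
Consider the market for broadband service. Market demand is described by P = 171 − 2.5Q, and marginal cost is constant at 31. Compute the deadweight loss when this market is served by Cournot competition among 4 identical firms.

Under competition P = MC = 31, so Q = (171 − 31)/2.5 = 56.
In a 4-firm Cournot equilibrium, symmetry and the first-order condition give q = (171 − 31)/(12.5) = 11.2. So Q = 44.8 and P = 59.
DWL is the triangle between Q = 44.8 and Q = 56: ½·(56 − 44.8)·(59 − 31) = 156.8.

DWL = 156.8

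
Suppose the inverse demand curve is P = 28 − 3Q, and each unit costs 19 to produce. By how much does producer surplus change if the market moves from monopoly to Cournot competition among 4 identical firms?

Monopoly sets MR = MC: 28 − 6Q = 19 ⇒ Q = 1.5, P = 28 − 3·1.5 = 23.5.
PS = (23.5 − 19)·1.5 = 6.75.
With 4 symmetric Cournot firms, each firm's FOC gives 28 − 15q = 19, so q = 0.6, Q = 4·0.6 = 2.4, and P = 20.8.
PS = (20.8 − 19)·2.4 = 4.32.
Change in producer surplus: 4.32 − 6.75 = −2.43.

PS falls by 2.43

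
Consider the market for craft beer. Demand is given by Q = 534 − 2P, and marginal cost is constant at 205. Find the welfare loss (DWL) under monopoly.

DWL = 961

Inverting demand: P = 267 − 0.5Q.
Perfect competition: P = MC = 205, so 267 − 0.5Q = 205 and Q = 124.
Monopoly sets MR = MC: 267 − Q = 205 ⇒ Q = 62, P = 267 − 0.5·62 = 236.
DWL is the triangle between Q = 62 and Q = 124: ½·(124 − 62)·(236 − 205) = 961.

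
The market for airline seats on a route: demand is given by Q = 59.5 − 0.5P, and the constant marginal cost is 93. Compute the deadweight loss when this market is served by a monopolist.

DWL = 42.25

Inverting demand: P = 119 − 2Q.
Competitive firms price at marginal cost: P = 93, giving Q = 13.
The monopolist equates marginal revenue to marginal cost: 119 − 4Q = 93, so Q = 6.5. From demand, P = 106.
DWL is the triangle between Q = 6.5 and Q = 13: ½·(13 − 6.5)·(106 − 93) = 42.25.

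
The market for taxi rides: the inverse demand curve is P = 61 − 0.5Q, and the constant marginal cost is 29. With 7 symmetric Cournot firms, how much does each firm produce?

q_i = 8

With 7 symmetric Cournot firms, each firm's FOC gives 61 − 4q = 29, so q = 8, Q = 7·8 = 56, and P = 33.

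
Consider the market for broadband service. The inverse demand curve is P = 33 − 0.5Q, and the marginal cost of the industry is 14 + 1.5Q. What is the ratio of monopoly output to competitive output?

A monopolist chooses Q where MR = MC. MR = 33 − Q; setting this equal to 14 + 1.5Q gives Q = 7.6 and P = 29.2.
Competitive equilibrium sets price equal to marginal cost: 33 − 0.5Q = 14 + 1.5Q, so Q = 9.5 and P = 28.25.
Ratio Q_m/Q_c = 7.6/9.5 = 0.8.

Q_m/Q_c = 0.8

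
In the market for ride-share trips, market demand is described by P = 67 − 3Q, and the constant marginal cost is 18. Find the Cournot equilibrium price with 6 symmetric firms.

Cournot with 6 identical firms: the symmetric best-response condition is 67 − 21q = 18. Each firm produces q = 7/3, total output Q = 14, price P = 25.

P = 25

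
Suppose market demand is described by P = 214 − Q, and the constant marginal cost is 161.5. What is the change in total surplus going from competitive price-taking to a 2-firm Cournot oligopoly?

Under competition P = MC = 161.5, so Q = (214 − 161.5)/1 = 52.5.
CS = ½·(214 − 161.5)·52.5 = 1378.125; PS = (161.5 − 161.5)·52.5 = 0; TS = 1378.125.
In a 2-firm Cournot equilibrium, symmetry and the first-order condition give q = (214 − 161.5)/(3) = 17.5. So Q = 35 and P = 179.
CS = ½·(214 − 179)·35 = 612.5; PS = (179 − 161.5)·35 = 612.5; TS = 1225.
Change in total surplus: 1225 − 1378.125 = −153.125.

Total surplus falls by 153.125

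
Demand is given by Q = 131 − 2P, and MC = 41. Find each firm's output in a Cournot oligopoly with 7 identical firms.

Inverting demand: P = 65.5 − 0.5Q.
Cournot with 7 identical firms: the symmetric best-response condition is 65.5 − 4q = 41. Each firm produces q = 6.125, total output Q = 42.875, price P = 705/16.

q_i = 6.125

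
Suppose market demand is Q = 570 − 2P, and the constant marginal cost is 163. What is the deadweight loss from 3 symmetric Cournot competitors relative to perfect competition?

DWL = 930.25

Inverting demand: P = 285 − 0.5Q.
Under competition P = MC = 163, so Q = (285 − 163)/0.5 = 244.
With 3 symmetric Cournot firms, each firm's FOC gives 285 − 2q = 163, so q = 61, Q = 3·61 = 183, and P = 193.5.
DWL is the triangle between Q = 183 and Q = 244: ½·(244 − 183)·(193.5 − 163) = 930.25.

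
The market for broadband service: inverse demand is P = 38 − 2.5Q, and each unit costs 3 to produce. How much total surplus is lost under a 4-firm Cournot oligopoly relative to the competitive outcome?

DWL = 9.8

Under competition P = MC = 3, so Q = (38 − 3)/2.5 = 14.
In a 4-firm Cournot equilibrium, symmetry and the first-order condition give q = (38 − 3)/(12.5) = 2.8. So Q = 11.2 and P = 10.
DWL is the triangle between Q = 11.2 and Q = 14: ½·(14 − 11.2)·(10 − 3) = 9.8.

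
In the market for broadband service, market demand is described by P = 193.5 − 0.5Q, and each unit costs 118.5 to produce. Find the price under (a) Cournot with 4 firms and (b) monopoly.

With 4 symmetric Cournot firms, each firm's FOC gives 193.5 − 2.5q = 118.5, so q = 30, Q = 4·30 = 120, and P = 133.5.
Monopoly sets MR = MC: 193.5 − Q = 118.5 ⇒ Q = 75, P = 193.5 − 0.5·75 = 156.

Cournot: P = 133.5; Monopoly: P = 156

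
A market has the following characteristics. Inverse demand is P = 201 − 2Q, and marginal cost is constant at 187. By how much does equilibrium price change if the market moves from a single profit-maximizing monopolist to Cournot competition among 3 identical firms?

Monopoly sets MR = MC: 201 − 4Q = 187 ⇒ Q = 3.5, P = 201 − 2·3.5 = 194.
Cournot with 3 identical firms: the symmetric best-response condition is 201 − 8q = 187. Each firm produces q = 1.75, total output Q = 5.25, price P = 190.5.
Change in equilibrium price: 190.5 − 194 = −3.5.

Equilibrium price falls by 3.5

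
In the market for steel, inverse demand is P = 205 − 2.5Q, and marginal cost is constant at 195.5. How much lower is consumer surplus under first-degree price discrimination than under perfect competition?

CS falls by 18.05

Under competition P = MC = 195.5, so Q = (205 − 195.5)/2.5 = 3.8.
CS = ½·(205 − 195.5)·3.8 = 18.05.
Under first-degree price discrimination the firm charges each unit its demand price and produces up to where P = MC, i.e. Q = 3.8. Consumer surplus is zero; producer surplus equals total surplus.
CS = 0.
Change in consumer surplus: 0 − 18.05 = −18.05.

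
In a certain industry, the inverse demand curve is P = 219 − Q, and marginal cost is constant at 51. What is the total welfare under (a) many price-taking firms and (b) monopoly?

Competitive firms price at marginal cost: P = 51, giving Q = 168.
CS = ½·(219 − 51)·168 = 14112; PS = (51 − 51)·168 = 0; TS = 14112.
Monopoly sets MR = MC: 219 − 2Q = 51 ⇒ Q = 84, P = 219 − 84 = 135.
CS = ½·(219 − 135)·84 = 3528; PS = (135 − 51)·84 = 7056; TS = 10584.

Competition: TS = 14112; Monopoly: TS = 10584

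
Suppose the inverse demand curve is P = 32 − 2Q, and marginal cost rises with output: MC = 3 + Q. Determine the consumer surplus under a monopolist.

Monopoly sets MR = MC: 32 − 4Q = 3 + Q ⇒ Q = 5.8, P = 32 − 2·5.8 = 20.4.
CS = ½·(32 − 20.4)·5.8 = 33.64.

CS = 33.64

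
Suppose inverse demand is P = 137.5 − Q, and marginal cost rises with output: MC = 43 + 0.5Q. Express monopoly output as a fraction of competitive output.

Q_m/Q_c = 0.6

The monopolist equates marginal revenue to marginal cost: 137.5 − 2Q = 43 + 0.5Q, so Q = 37.8. From demand, P = 99.7.
Under competition P = MC: 137.5 − Q = 43 + 0.5Q ⇒ Q = 63, P = 74.5.
Ratio Q_m/Q_c = 37.8/63 = 0.6.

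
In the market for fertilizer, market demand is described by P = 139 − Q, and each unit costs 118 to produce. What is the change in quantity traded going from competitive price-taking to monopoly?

Q falls by 10.5

Under competition P = MC = 118, so Q = (139 − 118)/1 = 21.
The monopolist equates marginal revenue to marginal cost: 139 − 2Q = 118, so Q = 10.5. From demand, P = 128.5.
Change in quantity traded: 10.5 − 21 = −10.5.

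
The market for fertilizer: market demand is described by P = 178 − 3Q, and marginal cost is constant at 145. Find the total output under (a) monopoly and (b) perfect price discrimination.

The monopolist equates marginal revenue to marginal cost: 178 − 6Q = 145, so Q = 5.5. From demand, P = 161.5.
Under first-degree price discrimination the firm charges each unit its demand price and produces up to where P = MC, i.e. Q = 11. Consumer surplus is zero; producer surplus equals total surplus.

Monopoly: Q = 5.5; Perfect PD: Q = 11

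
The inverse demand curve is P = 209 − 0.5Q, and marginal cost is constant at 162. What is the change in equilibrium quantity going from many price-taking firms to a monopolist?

Equilibrium quantity falls by 47

Under competition P = MC = 162, so Q = (209 − 162)/0.5 = 94.
The monopolist equates marginal revenue to marginal cost: 209 − Q = 162, so Q = 47. From demand, P = 185.5.
Change in equilibrium quantity: 47 − 94 = −47.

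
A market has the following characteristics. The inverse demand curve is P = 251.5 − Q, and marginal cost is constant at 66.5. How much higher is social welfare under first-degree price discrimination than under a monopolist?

A monopolist chooses Q where MR = MC. MR = 251.5 − 2Q; setting this equal to 66.5 gives Q = 92.5 and P = 159.
CS = ½·(251.5 − 159)·92.5 = 4278.125; PS = (159 − 66.5)·92.5 = 8556.25; TS = 12834.375.
With perfect price discrimination, output is the efficient level Q = 185 (where demand meets MC), but every buyer pays their willingness to pay: CS = 0 and PS = total surplus.
TS = 17112.5 (equal to competitive TS).
Change in social welfare: 17112.5 − 12834.375 = 4278.125.

TS rises by 4278.125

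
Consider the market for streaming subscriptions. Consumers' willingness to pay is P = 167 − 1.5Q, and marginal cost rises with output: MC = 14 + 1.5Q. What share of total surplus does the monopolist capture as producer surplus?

The monopolist equates marginal revenue to marginal cost: 167 − 3Q = 14 + 1.5Q, so Q = 34. From demand, P = 116.
CS = ½·(167 − 116)·34 = 867.
PS = P·Q − VC(Q) = 116·34 − (14·34 + ½·1.5·34²) = 2601.
Share captured = PS/TS = 2601/3468 = 0.75.

PS/TS = 0.75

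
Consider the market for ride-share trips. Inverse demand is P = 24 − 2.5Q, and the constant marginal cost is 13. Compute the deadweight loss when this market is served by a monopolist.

Perfect competition: P = MC = 13, so 24 − 2.5Q = 13 and Q = 4.4.
The monopolist equates marginal revenue to marginal cost: 24 − 5Q = 13, so Q = 2.2. From demand, P = 18.5.
DWL is the triangle between Q = 2.2 and Q = 4.4: ½·(4.4 − 2.2)·(18.5 − 13) = 6.05.

DWL = 6.05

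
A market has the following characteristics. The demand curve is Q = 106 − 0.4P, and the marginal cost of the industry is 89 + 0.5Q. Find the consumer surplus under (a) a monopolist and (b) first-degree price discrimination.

Monopoly: CS = 1280; Perfect PD: CS = 0

Inverting demand: P = 265 − 2.5Q.
A monopolist chooses Q where MR = MC. MR = 265 − 5Q; setting this equal to 89 + 0.5Q gives Q = 32 and P = 185.
CS = ½·(265 − 185)·32 = 1280.
With perfect price discrimination, output is the efficient level Q = 176/3 (where demand meets MC), but every buyer pays their willingness to pay: CS = 0 and PS = total surplus.
CS = 0.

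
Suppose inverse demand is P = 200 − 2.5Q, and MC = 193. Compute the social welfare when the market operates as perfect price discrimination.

Under first-degree price discrimination the firm charges each unit its demand price and produces up to where P = MC, i.e. Q = 2.8. Consumer surplus is zero; producer surplus equals total surplus.
TS = 9.8 (equal to competitive TS).

TS = 9.8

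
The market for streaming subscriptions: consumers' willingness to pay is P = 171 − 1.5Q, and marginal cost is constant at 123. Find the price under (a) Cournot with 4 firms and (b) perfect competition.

With 4 symmetric Cournot firms, each firm's FOC gives 171 − 7.5q = 123, so q = 6.4, Q = 4·6.4 = 25.6, and P = 132.6.
Under competition P = MC = 123, so Q = (171 − 123)/1.5 = 32.

Cournot: P = 132.6; Competition: P = 123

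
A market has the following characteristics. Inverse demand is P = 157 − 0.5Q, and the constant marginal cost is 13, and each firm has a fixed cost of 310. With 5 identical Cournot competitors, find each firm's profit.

π_i = 842

In a 5-firm Cournot equilibrium, symmetry and the first-order condition give q = (157 − 13)/(3) = 48. So Q = 240 and P = 37.
Each firm's profit = (37 − 13)·48 − 310 = 842.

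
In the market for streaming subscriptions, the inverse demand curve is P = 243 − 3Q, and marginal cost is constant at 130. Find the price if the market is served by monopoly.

P = 186.5

The monopolist equates marginal revenue to marginal cost: 243 − 6Q = 130, so Q = 113/6. From demand, P = 186.5.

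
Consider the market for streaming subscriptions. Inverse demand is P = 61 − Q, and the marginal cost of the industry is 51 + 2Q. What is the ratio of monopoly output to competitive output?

The monopolist equates marginal revenue to marginal cost: 61 − 2Q = 51 + 2Q, so Q = 2.5. From demand, P = 58.5.
Under competition P = MC: 61 − Q = 51 + 2Q ⇒ Q = 10/3, P = 173/3.
Ratio Q_m/Q_c = 2.5/(10/3) = 0.75.

Q_m/Q_c = 0.75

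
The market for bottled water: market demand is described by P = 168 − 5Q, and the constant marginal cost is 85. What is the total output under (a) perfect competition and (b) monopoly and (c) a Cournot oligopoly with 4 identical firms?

Perfect competition: P = MC = 85, so 168 − 5Q = 85 and Q = 16.6.
Monopoly sets MR = MC: 168 − 10Q = 85 ⇒ Q = 8.3, P = 168 − 5·8.3 = 126.5.
In a 4-firm Cournot equilibrium, symmetry and the first-order condition give q = (168 − 85)/(25) = 3.32. So Q = 13.28 and P = 101.6.

Competition: Q = 16.6; Monopoly: Q = 8.3; Cournot: Q = 13.28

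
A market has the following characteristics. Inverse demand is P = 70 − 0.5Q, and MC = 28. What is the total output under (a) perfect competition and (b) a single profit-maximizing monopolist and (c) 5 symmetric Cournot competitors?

Competition: Q = 84; Monopoly: Q = 42; Cournot: Q = 70

Under competition P = MC = 28, so Q = (70 − 28)/0.5 = 84.
A monopolist chooses Q where MR = MC. MR = 70 − Q; setting this equal to 28 gives Q = 42 and P = 49.
Cournot with 5 identical firms: the symmetric best-response condition is 70 − 3q = 28. Each firm produces q = 14, total output Q = 70, price P = 35.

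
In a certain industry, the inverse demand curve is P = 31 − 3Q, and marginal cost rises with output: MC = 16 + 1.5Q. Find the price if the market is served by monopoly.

The monopolist equates marginal revenue to marginal cost: 31 − 6Q = 16 + 1.5Q, so Q = 2. From demand, P = 25.

P = 25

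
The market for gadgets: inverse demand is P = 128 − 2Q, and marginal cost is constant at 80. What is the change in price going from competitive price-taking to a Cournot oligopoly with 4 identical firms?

Under competition P = MC = 80, so Q = (128 − 80)/2 = 24.
In a 4-firm Cournot equilibrium, symmetry and the first-order condition give q = (128 − 80)/(10) = 4.8. So Q = 19.2 and P = 89.6.
Change in price: 89.6 − 80 = 9.6.

P rises by 9.6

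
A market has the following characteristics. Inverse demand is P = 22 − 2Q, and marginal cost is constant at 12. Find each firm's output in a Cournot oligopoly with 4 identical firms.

q_i = 1

With 4 symmetric Cournot firms, each firm's FOC gives 22 − 10q = 12, so q = 1, Q = 4·1 = 4, and P = 14.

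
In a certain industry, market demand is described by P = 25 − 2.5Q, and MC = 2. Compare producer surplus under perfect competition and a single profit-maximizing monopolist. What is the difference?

PS rises by 52.9

Under competition P = MC = 2, so Q = (25 − 2)/2.5 = 9.2.
PS = (2 − 2)·9.2 = 0.
The monopolist equates marginal revenue to marginal cost: 25 − 5Q = 2, so Q = 4.6. From demand, P = 13.5.
PS = (13.5 − 2)·4.6 = 52.9.
Change in producer surplus: 52.9 − 0 = 52.9.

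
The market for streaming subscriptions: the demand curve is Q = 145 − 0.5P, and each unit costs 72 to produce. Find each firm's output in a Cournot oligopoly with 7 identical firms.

Inverting demand: P = 290 − 2Q.
With 7 symmetric Cournot firms, each firm's FOC gives 290 − 16q = 72, so q = 13.625, Q = 7·13.625 = 95.375, and P = 99.25.

q_i = 13.625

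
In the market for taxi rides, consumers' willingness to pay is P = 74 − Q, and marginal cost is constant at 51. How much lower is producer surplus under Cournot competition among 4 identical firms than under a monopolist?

The monopolist equates marginal revenue to marginal cost: 74 − 2Q = 51, so Q = 11.5. From demand, P = 62.5.
PS = (62.5 − 51)·11.5 = 132.25.
Cournot with 4 identical firms: the symmetric best-response condition is 74 − 5q = 51. Each firm produces q = 4.6, total output Q = 18.4, price P = 55.6.
PS = (55.6 − 51)·18.4 = 84.64.
Change in producer surplus: 84.64 − 132.25 = −47.61.

PS falls by 47.61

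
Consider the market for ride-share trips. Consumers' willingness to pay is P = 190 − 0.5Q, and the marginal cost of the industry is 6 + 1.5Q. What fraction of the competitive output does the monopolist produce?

A monopolist chooses Q where MR = MC. MR = 190 − Q; setting this equal to 6 + 1.5Q gives Q = 73.6 and P = 153.2.
Under competition P = MC: 190 − 0.5Q = 6 + 1.5Q ⇒ Q = 92, P = 144.
Ratio Q_m/Q_c = 73.6/92 = 0.8.

Q_m/Q_c = 0.8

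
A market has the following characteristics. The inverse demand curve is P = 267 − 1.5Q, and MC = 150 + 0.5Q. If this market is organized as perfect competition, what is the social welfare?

Competitive equilibrium sets price equal to marginal cost: 267 − 1.5Q = 150 + 0.5Q, so Q = 58.5 and P = 179.25.
CS = ½·(267 − 179.25)·58.5 = 41067/16; PS = (179.25·58.5 − 150·58.5 − ½·0.5·58.5²) = 13689/16; TS = 3422.25.

TS = 3422.25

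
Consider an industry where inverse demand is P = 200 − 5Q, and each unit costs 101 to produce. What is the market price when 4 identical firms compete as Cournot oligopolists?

Cournot with 4 identical firms: the symmetric best-response condition is 200 − 25q = 101. Each firm produces q = 3.96, total output Q = 15.84, price P = 120.8.

P = 120.8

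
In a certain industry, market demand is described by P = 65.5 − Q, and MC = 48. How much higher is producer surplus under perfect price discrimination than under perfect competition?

Competitive firms price at marginal cost: P = 48, giving Q = 17.5.
PS = (48 − 48)·17.5 = 0.
With perfect price discrimination, output is the efficient level Q = 17.5 (where demand meets MC), but every buyer pays their willingness to pay: CS = 0 and PS = total surplus.
PS = ½·(65.5 − 48)·17.5 = 153.125.
Change in producer surplus: 153.125 − 0 = 153.125.

PS rises by 153.125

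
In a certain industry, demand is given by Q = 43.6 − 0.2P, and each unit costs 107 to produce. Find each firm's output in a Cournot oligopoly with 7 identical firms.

q_i = 2.775

Inverting demand: P = 218 − 5Q.
In a 7-firm Cournot equilibrium, symmetry and the first-order condition give q = (218 − 107)/(40) = 2.775. So Q = 19.425 and P = 120.875.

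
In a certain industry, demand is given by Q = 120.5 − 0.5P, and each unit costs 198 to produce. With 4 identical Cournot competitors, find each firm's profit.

π_i = 36.98

Inverting demand: P = 241 − 2Q.
Cournot with 4 identical firms: the symmetric best-response condition is 241 − 10q = 198. Each firm produces q = 4.3, total output Q = 17.2, price P = 206.6.
Each firm's profit = (206.6 − 198)·4.3 = 36.98.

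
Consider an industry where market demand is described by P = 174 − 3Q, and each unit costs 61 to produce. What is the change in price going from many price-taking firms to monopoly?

Under competition P = MC = 61, so Q = (174 − 61)/3 = 113/3.
Monopoly sets MR = MC: 174 − 6Q = 61 ⇒ Q = 113/6, P = 174 − 3·113/6 = 117.5.
Change in price: 117.5 − 61 = 56.5.

Price rises by 56.5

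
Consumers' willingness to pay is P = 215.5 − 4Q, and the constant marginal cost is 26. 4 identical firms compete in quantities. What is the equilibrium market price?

P = 63.9

With 4 symmetric Cournot firms, each firm's FOC gives 215.5 − 20q = 26, so q = 9.475, Q = 4·9.475 = 37.9, and P = 63.9.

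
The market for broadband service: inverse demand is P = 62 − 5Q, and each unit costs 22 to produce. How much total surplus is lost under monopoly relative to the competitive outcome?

Competitive firms price at marginal cost: P = 22, giving Q = 8.
The monopolist equates marginal revenue to marginal cost: 62 − 10Q = 22, so Q = 4. From demand, P = 42.
DWL is the triangle between Q = 4 and Q = 8: ½·(8 − 4)·(42 − 22) = 40.

DWL = 40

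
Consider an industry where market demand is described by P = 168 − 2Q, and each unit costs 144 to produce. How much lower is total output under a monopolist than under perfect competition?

Competitive firms price at marginal cost: P = 144, giving Q = 12.
The monopolist equates marginal revenue to marginal cost: 168 − 4Q = 144, so Q = 6. From demand, P = 156.
Change in total output: 6 − 12 = −6.

Total output falls by 6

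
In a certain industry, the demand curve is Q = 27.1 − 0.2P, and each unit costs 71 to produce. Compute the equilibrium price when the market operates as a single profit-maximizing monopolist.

P = 103.25

Inverting demand: P = 135.5 − 5Q.
A monopolist chooses Q where MR = MC. MR = 135.5 − 10Q; setting this equal to 71 gives Q = 6.45 and P = 103.25.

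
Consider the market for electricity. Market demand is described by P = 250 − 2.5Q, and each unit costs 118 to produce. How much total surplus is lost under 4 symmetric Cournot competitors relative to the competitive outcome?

Under competition P = MC = 118, so Q = (250 − 118)/2.5 = 52.8.
Cournot with 4 identical firms: the symmetric best-response condition is 250 − 12.5q = 118. Each firm produces q = 10.56, total output Q = 42.24, price P = 144.4.
DWL is the triangle between Q = 42.24 and Q = 52.8: ½·(52.8 − 42.24)·(144.4 − 118) = 139.392.

DWL = 139.392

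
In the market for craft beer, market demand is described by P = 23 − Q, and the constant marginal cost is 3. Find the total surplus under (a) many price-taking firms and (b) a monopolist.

Competitive firms price at marginal cost: P = 3, giving Q = 20.
CS = ½·(23 − 3)·20 = 200; PS = (3 − 3)·20 = 0; TS = 200.
A monopolist chooses Q where MR = MC. MR = 23 − 2Q; setting this equal to 3 gives Q = 10 and P = 13.
CS = ½·(23 − 13)·10 = 50; PS = (13 − 3)·10 = 100; TS = 150.

Competition: TS = 200; Monopoly: TS = 150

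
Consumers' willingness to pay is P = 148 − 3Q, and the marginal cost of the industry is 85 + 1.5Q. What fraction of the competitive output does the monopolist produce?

Q_m/Q_c = 0.6

Monopoly sets MR = MC: 148 − 6Q = 85 + 1.5Q ⇒ Q = 8.4, P = 148 − 3·8.4 = 122.8.
Under competition P = MC: 148 − 3Q = 85 + 1.5Q ⇒ Q = 14, P = 106.
Ratio Q_m/Q_c = 8.4/14 = 0.6.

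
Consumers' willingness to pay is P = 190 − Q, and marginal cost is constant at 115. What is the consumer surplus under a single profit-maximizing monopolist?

Monopoly sets MR = MC: 190 − 2Q = 115 ⇒ Q = 37.5, P = 190 − 37.5 = 152.5.
CS = ½·(190 − 152.5)·37.5 = 703.125.

CS = 703.125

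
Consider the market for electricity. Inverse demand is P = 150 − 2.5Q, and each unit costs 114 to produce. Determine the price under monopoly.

The monopolist equates marginal revenue to marginal cost: 150 − 5Q = 114, so Q = 7.2. From demand, P = 132.

P = 132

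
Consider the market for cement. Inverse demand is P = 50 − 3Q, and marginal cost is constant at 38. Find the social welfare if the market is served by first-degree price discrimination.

With perfect price discrimination, output is the efficient level Q = 4 (where demand meets MC), but every buyer pays their willingness to pay: CS = 0 and PS = total surplus.
TS = 24 (equal to competitive TS).

TS = 24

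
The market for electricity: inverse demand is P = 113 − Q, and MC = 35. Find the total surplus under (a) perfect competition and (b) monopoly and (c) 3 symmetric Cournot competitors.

Competitive firms price at marginal cost: P = 35, giving Q = 78.
CS = ½·(113 − 35)·78 = 3042; PS = (35 − 35)·78 = 0; TS = 3042.
Monopoly sets MR = MC: 113 − 2Q = 35 ⇒ Q = 39, P = 113 − 39 = 74.
CS = ½·(113 − 74)·39 = 760.5; PS = (74 − 35)·39 = 1521; TS = 2281.5.
In a 3-firm Cournot equilibrium, symmetry and the first-order condition give q = (113 − 35)/(4) = 19.5. So Q = 58.5 and P = 54.5.
CS = ½·(113 − 54.5)·58.5 = 1711.125; PS = (54.5 − 35)·58.5 = 1140.75; TS = 2851.875.

Competition: TS = 3042; Monopoly: TS = 2281.5; Cournot: TS = 2851.875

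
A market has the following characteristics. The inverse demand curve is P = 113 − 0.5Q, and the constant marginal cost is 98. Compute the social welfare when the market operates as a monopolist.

TS = 168.75

Monopoly sets MR = MC: 113 − Q = 98 ⇒ Q = 15, P = 113 − 0.5·15 = 105.5.
CS = ½·(113 − 105.5)·15 = 56.25; PS = (105.5 − 98)·15 = 112.5; TS = 168.75.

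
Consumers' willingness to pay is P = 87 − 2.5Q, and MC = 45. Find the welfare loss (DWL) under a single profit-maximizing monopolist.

DWL = 88.2

Under competition P = MC = 45, so Q = (87 − 45)/2.5 = 16.8.
The monopolist equates marginal revenue to marginal cost: 87 − 5Q = 45, so Q = 8.4. From demand, P = 66.
DWL is the triangle between Q = 8.4 and Q = 16.8: ½·(16.8 − 8.4)·(66 − 45) = 88.2.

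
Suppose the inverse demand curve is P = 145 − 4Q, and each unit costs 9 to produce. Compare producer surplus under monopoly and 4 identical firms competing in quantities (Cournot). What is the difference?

Producer surplus falls by 416.16

Monopoly sets MR = MC: 145 − 8Q = 9 ⇒ Q = 17, P = 145 − 4·17 = 77.
PS = (77 − 9)·17 = 1156.
Cournot with 4 identical firms: the symmetric best-response condition is 145 − 20q = 9. Each firm produces q = 6.8, total output Q = 27.2, price P = 36.2.
PS = (36.2 − 9)·27.2 = 739.84.
Change in producer surplus: 739.84 − 1156 = −416.16.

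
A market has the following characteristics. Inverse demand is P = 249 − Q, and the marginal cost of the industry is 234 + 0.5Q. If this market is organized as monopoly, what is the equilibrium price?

P = 243

The monopolist equates marginal revenue to marginal cost: 249 − 2Q = 234 + 0.5Q, so Q = 6. From demand, P = 243.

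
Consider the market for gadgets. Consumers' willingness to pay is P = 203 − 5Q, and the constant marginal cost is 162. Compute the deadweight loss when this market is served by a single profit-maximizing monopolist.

DWL = 42.025

Competitive firms price at marginal cost: P = 162, giving Q = 8.2.
A monopolist chooses Q where MR = MC. MR = 203 − 10Q; setting this equal to 162 gives Q = 4.1 and P = 182.5.
DWL is the triangle between Q = 4.1 and Q = 8.2: ½·(8.2 − 4.1)·(182.5 − 162) = 42.025.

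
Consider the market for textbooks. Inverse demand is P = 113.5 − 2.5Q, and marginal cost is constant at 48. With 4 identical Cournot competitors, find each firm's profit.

π_i = 68.644

With 4 symmetric Cournot firms, each firm's FOC gives 113.5 − 12.5q = 48, so q = 5.24, Q = 4·5.24 = 20.96, and P = 61.1.
Each firm's profit = (61.1 − 48)·5.24 = 68.644.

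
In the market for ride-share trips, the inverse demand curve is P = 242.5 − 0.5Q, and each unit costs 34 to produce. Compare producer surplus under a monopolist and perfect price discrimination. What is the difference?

Monopoly sets MR = MC: 242.5 − Q = 34 ⇒ Q = 208.5, P = 242.5 − 0.5·208.5 = 138.25.
PS = (138.25 − 34)·208.5 = 21736.125.
With perfect price discrimination, output is the efficient level Q = 417 (where demand meets MC), but every buyer pays their willingness to pay: CS = 0 and PS = total surplus.
PS = ½·(242.5 − 34)·417 = 43472.25.
Change in producer surplus: 43472.25 − 21736.125 = 21736.125.

PS rises by 21736.125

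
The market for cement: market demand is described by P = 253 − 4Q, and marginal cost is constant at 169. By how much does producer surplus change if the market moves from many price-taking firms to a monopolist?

Perfect competition: P = MC = 169, so 253 − 4Q = 169 and Q = 21.
PS = (169 − 169)·21 = 0.
The monopolist equates marginal revenue to marginal cost: 253 − 8Q = 169, so Q = 10.5. From demand, P = 211.
PS = (211 − 169)·10.5 = 441.
Change in producer surplus: 441 − 0 = 441.

PS rises by 441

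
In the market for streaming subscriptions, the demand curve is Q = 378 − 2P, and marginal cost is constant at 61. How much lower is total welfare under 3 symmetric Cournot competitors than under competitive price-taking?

Total welfare falls by 1024

Inverting demand: P = 189 − 0.5Q.
Competitive firms price at marginal cost: P = 61, giving Q = 256.
CS = ½·(189 − 61)·256 = 16384; PS = (61 − 61)·256 = 0; TS = 16384.
In a 3-firm Cournot equilibrium, symmetry and the first-order condition give q = (189 − 61)/(2) = 64. So Q = 192 and P = 93.
CS = ½·(189 − 93)·192 = 9216; PS = (93 − 61)·192 = 6144; TS = 15360.
Change in total welfare: 15360 − 16384 = −1024.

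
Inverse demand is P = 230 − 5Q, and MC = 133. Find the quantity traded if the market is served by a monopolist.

The monopolist equates marginal revenue to marginal cost: 230 − 10Q = 133, so Q = 9.7. From demand, P = 181.5.

Q = 9.7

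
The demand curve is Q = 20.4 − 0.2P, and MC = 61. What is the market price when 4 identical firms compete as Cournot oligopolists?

Inverting demand: P = 102 − 5Q.
In a 4-firm Cournot equilibrium, symmetry and the first-order condition give q = (102 − 61)/(25) = 1.64. So Q = 6.56 and P = 69.2.

P = 69.2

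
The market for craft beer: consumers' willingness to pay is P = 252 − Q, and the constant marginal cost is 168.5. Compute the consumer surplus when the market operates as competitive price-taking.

Competitive firms price at marginal cost: P = 168.5, giving Q = 83.5.
CS = ½·(252 − 168.5)·83.5 = 3486.125.

CS = 3486.125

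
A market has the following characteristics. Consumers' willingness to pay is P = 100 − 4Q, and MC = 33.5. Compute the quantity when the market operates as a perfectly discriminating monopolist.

Q = 16.625

Under first-degree price discrimination the firm charges each unit its demand price and produces up to where P = MC, i.e. Q = 16.625. Consumer surplus is zero; producer surplus equals total surplus.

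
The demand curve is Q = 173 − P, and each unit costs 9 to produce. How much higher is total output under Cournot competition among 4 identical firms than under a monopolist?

Q rises by 49.2

Inverting demand: P = 173 − Q.
Monopoly sets MR = MC: 173 − 2Q = 9 ⇒ Q = 82, P = 173 − 82 = 91.
Cournot with 4 identical firms: the symmetric best-response condition is 173 − 5q = 9. Each firm produces q = 32.8, total output Q = 131.2, price P = 41.8.
Change in total output: 131.2 − 82 = 49.2.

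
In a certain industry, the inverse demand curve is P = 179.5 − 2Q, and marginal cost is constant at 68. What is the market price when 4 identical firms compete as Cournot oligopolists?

P = 90.3

With 4 symmetric Cournot firms, each firm's FOC gives 179.5 − 10q = 68, so q = 11.15, Q = 4·11.15 = 44.6, and P = 90.3.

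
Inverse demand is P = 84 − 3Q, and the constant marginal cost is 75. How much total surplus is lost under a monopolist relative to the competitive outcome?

Perfect competition: P = MC = 75, so 84 − 3Q = 75 and Q = 3.
A monopolist chooses Q where MR = MC. MR = 84 − 6Q; setting this equal to 75 gives Q = 1.5 and P = 79.5.
DWL is the triangle between Q = 1.5 and Q = 3: ½·(3 − 1.5)·(79.5 − 75) = 3.375.

DWL = 3.375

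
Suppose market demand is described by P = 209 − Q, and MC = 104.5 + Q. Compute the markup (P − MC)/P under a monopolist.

Monopoly sets MR = MC: 209 − 2Q = 104.5 + Q ⇒ Q = 209/6, P = 209 − 209/6 = 1045/6.
Lerner index = (P − MC)/P = (1045/6 − 418/3)/(1045/6) = 0.2.

Lerner index = 0.2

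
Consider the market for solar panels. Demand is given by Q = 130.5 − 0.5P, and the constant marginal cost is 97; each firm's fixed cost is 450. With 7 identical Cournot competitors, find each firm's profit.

π_i = −239.875

Inverting demand: P = 261 − 2Q.
Cournot with 7 identical firms: the symmetric best-response condition is 261 − 16q = 97. Each firm produces q = 10.25, total output Q = 71.75, price P = 117.5.
Each firm's profit = (117.5 − 97)·10.25 − 450 = −239.875.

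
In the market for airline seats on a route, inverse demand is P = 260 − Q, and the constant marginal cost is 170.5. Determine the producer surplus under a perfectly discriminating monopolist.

A perfectly discriminating monopolist sells every unit with P(Q) ≥ MC(Q), so output equals the competitive quantity Q = 89.5. Each buyer pays their reservation price, so CS = 0 and the firm captures all surplus.
PS = ½·(260 − 170.5)·89.5 = 4005.125.

PS = 4005.125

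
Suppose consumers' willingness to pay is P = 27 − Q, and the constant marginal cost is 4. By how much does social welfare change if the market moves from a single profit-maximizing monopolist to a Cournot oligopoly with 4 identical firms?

The monopolist equates marginal revenue to marginal cost: 27 − 2Q = 4, so Q = 11.5. From demand, P = 15.5.
CS = ½·(27 − 15.5)·11.5 = 66.125; PS = (15.5 − 4)·11.5 = 132.25; TS = 198.375.
Cournot with 4 identical firms: the symmetric best-response condition is 27 − 5q = 4. Each firm produces q = 4.6, total output Q = 18.4, price P = 8.6.
CS = ½·(27 − 8.6)·18.4 = 169.28; PS = (8.6 − 4)·18.4 = 84.64; TS = 253.92.
Change in social welfare: 253.92 − 198.375 = 55.545.

TS rises by 55.545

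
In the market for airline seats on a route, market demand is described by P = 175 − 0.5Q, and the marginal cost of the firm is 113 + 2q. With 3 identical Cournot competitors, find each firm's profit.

π_i = 360.375

With 3 symmetric Cournot firms, each firm's FOC gives 175 − 2q = 113 + 2q, so q = 15.5, Q = 3·15.5 = 46.5, and P = 151.75.
Each firm's profit = 151.75·15.5 − (113·15.5 + ½·2·15.5²) = 360.375.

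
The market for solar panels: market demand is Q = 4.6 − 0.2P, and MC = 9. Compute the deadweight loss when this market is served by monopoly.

DWL = 4.9

Inverting demand: P = 23 − 5Q.
Under competition P = MC = 9, so Q = (23 − 9)/5 = 2.8.
Monopoly sets MR = MC: 23 − 10Q = 9 ⇒ Q = 1.4, P = 23 − 5·1.4 = 16.
DWL is the triangle between Q = 1.4 and Q = 2.8: ½·(2.8 − 1.4)·(16 − 9) = 4.9.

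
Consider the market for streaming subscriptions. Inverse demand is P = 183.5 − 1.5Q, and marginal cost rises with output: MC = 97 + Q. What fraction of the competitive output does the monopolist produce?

The monopolist equates marginal revenue to marginal cost: 183.5 − 3Q = 97 + Q, so Q = 21.625. From demand, P = 2417/16.
Competitive equilibrium sets price equal to marginal cost: 183.5 − 1.5Q = 97 + Q, so Q = 34.6 and P = 131.6.
Ratio Q_m/Q_c = 21.625/34.6 = 0.625.

Q_m/Q_c = 0.625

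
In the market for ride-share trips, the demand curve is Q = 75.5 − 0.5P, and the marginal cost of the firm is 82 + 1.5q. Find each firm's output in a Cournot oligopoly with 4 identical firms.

Inverting demand: P = 151 − 2Q.
In a 4-firm Cournot equilibrium, symmetry and the first-order condition give q = (151 − 82)/(11.5) = 6. So Q = 24 and P = 103.

q_i = 6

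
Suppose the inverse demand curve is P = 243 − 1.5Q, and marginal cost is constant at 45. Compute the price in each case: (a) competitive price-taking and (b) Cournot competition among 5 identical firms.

Under competition P = MC = 45, so Q = (243 − 45)/1.5 = 132.
In a 5-firm Cournot equilibrium, symmetry and the first-order condition give q = (243 − 45)/(9) = 22. So Q = 110 and P = 78.

Competition: P = 45; Cournot: P = 78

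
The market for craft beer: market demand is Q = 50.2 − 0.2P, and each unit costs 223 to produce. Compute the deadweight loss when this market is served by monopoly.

DWL = 19.6

Inverting demand: P = 251 − 5Q.
Under competition P = MC = 223, so Q = (251 − 223)/5 = 5.6.
Monopoly sets MR = MC: 251 − 10Q = 223 ⇒ Q = 2.8, P = 251 − 5·2.8 = 237.
DWL is the triangle between Q = 2.8 and Q = 5.6: ½·(5.6 − 2.8)·(237 − 223) = 19.6.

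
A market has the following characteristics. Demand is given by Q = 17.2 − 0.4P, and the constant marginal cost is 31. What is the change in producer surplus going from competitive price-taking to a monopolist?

Inverting demand: P = 43 − 2.5Q.
Competitive firms price at marginal cost: P = 31, giving Q = 4.8.
PS = (31 − 31)·4.8 = 0.
The monopolist equates marginal revenue to marginal cost: 43 − 5Q = 31, so Q = 2.4. From demand, P = 37.
PS = (37 − 31)·2.4 = 14.4.
Change in producer surplus: 14.4 − 0 = 14.4.

Producer surplus rises by 14.4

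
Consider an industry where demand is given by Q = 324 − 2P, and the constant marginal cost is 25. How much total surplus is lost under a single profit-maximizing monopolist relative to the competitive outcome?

Inverting demand: P = 162 − 0.5Q.
Under competition P = MC = 25, so Q = (162 − 25)/0.5 = 274.
A monopolist chooses Q where MR = MC. MR = 162 − Q; setting this equal to 25 gives Q = 137 and P = 93.5.
DWL is the triangle between Q = 137 and Q = 274: ½·(274 − 137)·(93.5 − 25) = 4692.25.

DWL = 4692.25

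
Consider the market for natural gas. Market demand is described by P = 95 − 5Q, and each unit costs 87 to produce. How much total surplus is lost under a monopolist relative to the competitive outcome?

Under competition P = MC = 87, so Q = (95 − 87)/5 = 1.6.
The monopolist equates marginal revenue to marginal cost: 95 − 10Q = 87, so Q = 0.8. From demand, P = 91.
DWL is the triangle between Q = 0.8 and Q = 1.6: ½·(1.6 − 0.8)·(91 − 87) = 1.6.

DWL = 1.6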